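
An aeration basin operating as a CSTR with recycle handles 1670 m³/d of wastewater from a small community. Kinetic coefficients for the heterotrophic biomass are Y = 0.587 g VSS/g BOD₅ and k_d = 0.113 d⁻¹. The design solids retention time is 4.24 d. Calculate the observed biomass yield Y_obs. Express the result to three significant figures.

Y_obs = Y / (1 + k_d θ_c) = 0.587 / (1 + 0.113 × 4.24) = 0.587 / 1.479 = 0.3969.

Y_obs ≈ 0.397 g VSS/g BOD₅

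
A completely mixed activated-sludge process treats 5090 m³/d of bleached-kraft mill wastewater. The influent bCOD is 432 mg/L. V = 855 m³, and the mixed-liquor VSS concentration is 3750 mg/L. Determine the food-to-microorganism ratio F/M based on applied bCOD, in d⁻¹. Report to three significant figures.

F/M ≈ 0.686 d⁻¹

F/M = Q·S₀ / (V·X) = 5090 × 432 / (855.0 × 3750) = 0.6858 g bCOD·(g VSS·d)⁻¹.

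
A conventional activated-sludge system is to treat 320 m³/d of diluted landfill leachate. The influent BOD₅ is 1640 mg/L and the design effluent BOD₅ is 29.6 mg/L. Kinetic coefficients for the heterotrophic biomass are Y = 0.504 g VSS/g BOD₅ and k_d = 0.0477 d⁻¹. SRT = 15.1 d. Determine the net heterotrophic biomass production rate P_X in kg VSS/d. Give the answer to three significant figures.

P_X ≈ 151 kg VSS/d

The observed yield is Y_obs = Y/(1 + k_d·θ_c) = 0.504 / (1 + 0.0477 × 15.1) = 0.504 / 1.720 = 0.2930 g VSS per g BOD₅ removed.
ΔS = 1640 − 29.6 = 1610 mg/L, so the substrate removal rate is 320 × 1610/1000 = 515.3 kg BOD₅/d.
P_X = Y_obs · Q(S₀ − S) = 0.2930 × 515.3 = 151.0 kg VSS/d.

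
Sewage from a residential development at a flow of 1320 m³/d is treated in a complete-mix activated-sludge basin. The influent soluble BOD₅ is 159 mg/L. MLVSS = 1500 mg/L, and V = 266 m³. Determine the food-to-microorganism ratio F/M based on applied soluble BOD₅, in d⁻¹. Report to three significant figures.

F/M = Q·S₀ / (V·X) = 1320 × 159 / (266.0 × 1500) = 0.5260 g soluble BOD₅·(g VSS·d)⁻¹.

F/M ≈ 0.526 d⁻¹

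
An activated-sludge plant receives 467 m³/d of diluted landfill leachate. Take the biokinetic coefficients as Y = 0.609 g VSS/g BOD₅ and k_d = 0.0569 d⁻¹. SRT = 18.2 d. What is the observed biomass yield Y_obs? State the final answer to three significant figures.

Y_obs = Y / (1 + k_d θ_c) = 0.609 / (1 + 0.0569 × 18.2) = 0.609 / 2.036 = 0.2992.

Y_obs ≈ 0.299 g VSS/g BOD₅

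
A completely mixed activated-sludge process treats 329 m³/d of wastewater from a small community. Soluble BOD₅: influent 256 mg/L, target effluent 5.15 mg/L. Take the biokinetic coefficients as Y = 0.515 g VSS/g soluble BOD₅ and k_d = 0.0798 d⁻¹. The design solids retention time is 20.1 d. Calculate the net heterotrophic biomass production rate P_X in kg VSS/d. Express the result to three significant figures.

P_X ≈ 16.3 kg VSS/d

Observed yield with endogenous decay: Y_obs = Y / (1 + k_d·θ_c) = 0.515 / (1 + 0.0798 × 20.1) = 0.515 / 2.604 = 0.1978 g VSS/g soluble BOD₅.
Substrate removed = Q·(S₀ − S) = 329 m³/d × (256 − 5.15) g/m³ = 8.25×10^4 g/d = 82.53 kg/d.
So the net sludge growth is P_X = 0.1978 × 82.53 = 16.32 kg VSS/d.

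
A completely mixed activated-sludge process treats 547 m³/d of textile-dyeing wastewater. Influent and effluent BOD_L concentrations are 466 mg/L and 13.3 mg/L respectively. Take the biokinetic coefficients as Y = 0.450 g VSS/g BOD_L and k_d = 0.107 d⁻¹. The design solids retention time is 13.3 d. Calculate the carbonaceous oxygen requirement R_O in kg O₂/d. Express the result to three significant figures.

Observed yield with endogenous decay: Y_obs = Y / (1 + k_d·θ_c) = 0.450 / (1 + 0.107 × 13.3) = 0.450 / 2.423 = 0.1857 g VSS/g BOD_L.
ΔS = 466 − 13.3 = 452.7 mg/L, so the substrate removal rate is 547 × 452.7/1000 = 247.6 kg BOD_L/d.
Biomass synthesised: P_X = Y_obs × 247.6 = 45.99 kg VSS/d.
Carbonaceous O₂ demand = substrate oxidised − cell-mass equivalent = 247.6 − 1.42 × 45.99 = 182.3 kg O₂/d.

R_O ≈ 182 kg O₂/d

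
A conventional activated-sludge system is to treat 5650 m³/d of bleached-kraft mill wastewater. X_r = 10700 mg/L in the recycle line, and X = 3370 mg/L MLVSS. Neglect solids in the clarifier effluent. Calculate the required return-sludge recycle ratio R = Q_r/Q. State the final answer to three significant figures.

Solids balance on the clarifier gives (1+R)X = R·X_r, so R = X/(X_r − X) = 3370 / (10700 − 3370) = 0.4598.

R ≈ 0.460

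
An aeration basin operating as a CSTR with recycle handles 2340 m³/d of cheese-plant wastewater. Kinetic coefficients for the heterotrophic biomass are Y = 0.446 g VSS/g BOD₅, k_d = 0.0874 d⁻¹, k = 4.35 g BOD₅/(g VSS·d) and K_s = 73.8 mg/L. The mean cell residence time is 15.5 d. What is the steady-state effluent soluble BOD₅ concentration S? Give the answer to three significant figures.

S ≈ 6.27 mg/L

From the Monod/SRT balance for a CMAS, S = K_s·(1+k_d θ_c)/[θ_c·(Y k − k_d) − 1] = 73.8 × (1 + 0.0874 × 15.5) / [15.5 × (0.446 × 4.35 − 0.0874) − 1] = 173.8 / 27.72 = 6.270 mg/L.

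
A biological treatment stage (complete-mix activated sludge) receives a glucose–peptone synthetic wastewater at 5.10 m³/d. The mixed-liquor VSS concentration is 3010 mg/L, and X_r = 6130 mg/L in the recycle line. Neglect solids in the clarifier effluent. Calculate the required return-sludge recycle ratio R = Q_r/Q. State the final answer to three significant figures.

R ≈ 0.965

Mass balance around the secondary clarifier (neglecting effluent solids): R = X / (X_r − X) = 3010 / (6130 − 3010) = 0.9647.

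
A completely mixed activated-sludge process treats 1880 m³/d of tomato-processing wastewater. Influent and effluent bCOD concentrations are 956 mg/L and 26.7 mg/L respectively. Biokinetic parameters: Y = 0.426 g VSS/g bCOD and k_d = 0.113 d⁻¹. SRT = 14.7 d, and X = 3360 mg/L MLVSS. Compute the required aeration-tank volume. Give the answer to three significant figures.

Steady-state biomass mass balance: V·X·(1 + k_d·θ_c) = Y·Q·(S₀ − S)·θ_c, so V = 0.426 × 1880 × (956 − 26.7) × 14.7 / [3360 × (1 + 0.113 × 14.7)] = 1.09×10^7 / 8941 = 1224 m³.

V ≈ 1220 m³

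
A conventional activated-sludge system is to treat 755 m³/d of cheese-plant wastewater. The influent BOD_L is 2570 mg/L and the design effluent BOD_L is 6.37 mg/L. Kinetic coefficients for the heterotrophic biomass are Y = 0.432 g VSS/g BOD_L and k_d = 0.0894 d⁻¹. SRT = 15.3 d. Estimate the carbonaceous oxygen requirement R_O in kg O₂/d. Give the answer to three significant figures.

Correct the yield for decay: Y_obs = Y/(1 + k_d θ_c) = 0.432 / (1 + 0.0894 × 15.3) = 0.432 / 2.368 = 0.1824.
Mass of BOD_L removed per day: Q(S₀ − S) = 755 × 2564 g/m³ = 1936 kg/d.
Net sludge production P_X = 0.1824 × 1936 = 353.1 kg VSS/d.
Carbonaceous O₂ demand = substrate oxidised − cell-mass equivalent = 1936 − 1.42 × 353.1 = 1434 kg O₂/d.

R_O ≈ 1430 kg O₂/d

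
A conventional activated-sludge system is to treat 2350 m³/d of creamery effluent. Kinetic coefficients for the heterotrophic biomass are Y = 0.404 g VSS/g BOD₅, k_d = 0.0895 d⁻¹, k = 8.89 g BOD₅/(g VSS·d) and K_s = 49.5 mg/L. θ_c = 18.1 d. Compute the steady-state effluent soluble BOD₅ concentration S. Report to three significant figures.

From the Monod/SRT balance for a CMAS, S = K_s·(1+k_d θ_c)/[θ_c·(Y k − k_d) − 1] = 49.5 × (1 + 0.0895 × 18.1) / [18.1 × (0.404 × 8.89 − 0.0895) − 1] = 129.7 / 62.39 = 2.079 mg/L.

S ≈ 2.08 mg/L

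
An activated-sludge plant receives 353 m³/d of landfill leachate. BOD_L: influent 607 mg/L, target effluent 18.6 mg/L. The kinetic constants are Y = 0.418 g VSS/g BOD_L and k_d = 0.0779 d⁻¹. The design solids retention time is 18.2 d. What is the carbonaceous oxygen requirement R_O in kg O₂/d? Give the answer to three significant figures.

R_O ≈ 157 kg O₂/d

Correct the yield for decay: Y_obs = Y/(1 + k_d θ_c) = 0.418 / (1 + 0.0779 × 18.2) = 0.418 / 2.418 = 0.1729.
Substrate removed = Q·(S₀ − S) = 353 m³/d × (607 − 18.6) g/m³ = 2.08×10^5 g/d = 207.7 kg/d.
Biomass synthesised: P_X = Y_obs × 207.7 = 35.91 kg VSS/d.
R_O = Q·ΔS − 1.42 P_X = 207.7 − 50.99 = 156.7 kg O₂/d.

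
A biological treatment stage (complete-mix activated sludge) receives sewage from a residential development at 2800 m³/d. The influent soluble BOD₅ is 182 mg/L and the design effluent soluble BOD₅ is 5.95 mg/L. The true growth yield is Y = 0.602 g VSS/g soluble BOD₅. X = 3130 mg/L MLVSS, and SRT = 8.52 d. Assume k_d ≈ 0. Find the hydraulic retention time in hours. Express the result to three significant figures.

V·X = Y·Q·ΔS·θ_c gives V = 0.602 × 2800 × (182 − 5.95) × 8.52 / 3130 = 807.8 m³.
τ = V/Q = 807.8/2800 = 0.2885 d, or 6.924 h.

τ ≈ 6.92 h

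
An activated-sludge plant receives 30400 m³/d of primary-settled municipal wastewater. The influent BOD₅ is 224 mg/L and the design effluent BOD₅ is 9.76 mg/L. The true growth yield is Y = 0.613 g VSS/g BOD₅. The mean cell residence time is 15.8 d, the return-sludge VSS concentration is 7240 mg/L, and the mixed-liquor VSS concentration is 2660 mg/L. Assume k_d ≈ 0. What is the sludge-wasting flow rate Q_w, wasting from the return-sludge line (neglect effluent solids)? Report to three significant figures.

Q_w ≈ 551 m³/d

V·X = Y·Q·ΔS·θ_c gives V = 0.613 × 30400 × (224 − 9.76) × 15.8 / 2660 = 23714 m³.
Wasting from the return line (neglecting effluent solids): Q_w = V·X / (θ_c·X_r) = 23714 × 2660 / (15.8 × 7240) = 551.4 m³/d.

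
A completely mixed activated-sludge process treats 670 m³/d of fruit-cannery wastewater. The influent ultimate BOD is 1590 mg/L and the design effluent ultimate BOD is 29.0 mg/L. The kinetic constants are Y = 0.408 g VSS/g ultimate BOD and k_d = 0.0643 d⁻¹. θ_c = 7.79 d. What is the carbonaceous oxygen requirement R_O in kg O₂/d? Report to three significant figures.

The observed yield is Y_obs = Y/(1 + k_d·θ_c) = 0.408 / (1 + 0.0643 × 7.79) = 0.408 / 1.501 = 0.2718 g VSS per g ultimate BOD removed.
Q·(S₀ − S) = 670 × (1590 − 29.0) × 10⁻³ = 1046 kg/d removed.
P_X = Y_obs·Q·(S₀ − S) = 0.2718 × 1046 = 284.3 kg VSS/d.
R_O = Q·ΔS − 1.42 P_X = 1046 − 403.7 = 642.2 kg O₂/d.

R_O ≈ 642 kg O₂/d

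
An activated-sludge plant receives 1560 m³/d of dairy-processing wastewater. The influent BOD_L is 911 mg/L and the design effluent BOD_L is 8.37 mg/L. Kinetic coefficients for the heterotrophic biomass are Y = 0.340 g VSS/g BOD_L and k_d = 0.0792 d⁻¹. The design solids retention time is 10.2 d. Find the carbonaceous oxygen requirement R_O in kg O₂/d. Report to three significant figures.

The observed yield is Y_obs = Y/(1 + k_d·θ_c) = 0.340 / (1 + 0.0792 × 10.2) = 0.340 / 1.808 = 0.1881 g VSS per g BOD_L removed.
ΔS = 911 − 8.37 = 902.6 mg/L, so the substrate removal rate is 1560 × 902.6/1000 = 1408 kg BOD_L/d.
P_X = Y_obs·Q·(S₀ − S) = 0.1881 × 1408 = 264.8 kg VSS/d.
Carbonaceous O₂ demand = substrate oxidised − cell-mass equivalent = 1408 − 1.42 × 264.8 = 1032 kg O₂/d.

R_O ≈ 1030 kg O₂/d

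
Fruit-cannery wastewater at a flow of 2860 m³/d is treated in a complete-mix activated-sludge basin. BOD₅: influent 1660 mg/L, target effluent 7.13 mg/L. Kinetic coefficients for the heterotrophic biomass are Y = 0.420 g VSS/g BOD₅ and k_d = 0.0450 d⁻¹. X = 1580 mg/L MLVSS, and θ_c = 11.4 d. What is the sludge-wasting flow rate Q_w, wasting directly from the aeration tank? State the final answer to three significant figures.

Q_w ≈ 831 m³/d

Steady-state biomass mass balance: V·X·(1 + k_d·θ_c) = Y·Q·(S₀ − S)·θ_c, so V = 0.420 × 2860 × (1660 − 7.13) × 11.4 / [1580 × (1 + 0.0450 × 11.4)] = 2.26×10^7 / 2391 = 9468 m³.
With mixed-liquor wasting, θ_c = V/Q_w, so Q_w = V/θ_c = 9468/11.4 = 830.5 m³/d.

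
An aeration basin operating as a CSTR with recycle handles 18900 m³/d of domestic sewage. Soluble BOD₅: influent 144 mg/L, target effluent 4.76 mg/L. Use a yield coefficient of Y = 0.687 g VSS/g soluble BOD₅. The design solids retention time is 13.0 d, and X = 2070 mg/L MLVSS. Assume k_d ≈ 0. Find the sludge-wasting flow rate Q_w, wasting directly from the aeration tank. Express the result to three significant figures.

With k_d = 0 the design equation reduces to V = Y Q (S₀−S) θ_c / X = 0.687 × 18900 × (144 − 4.76) × 13.0 / 2070 = 11354 m³.
Wasting from the aeration tank: Q_w = V / θ_c = 11354 / 13.0 = 873.4 m³/d.

Q_w ≈ 873 m³/d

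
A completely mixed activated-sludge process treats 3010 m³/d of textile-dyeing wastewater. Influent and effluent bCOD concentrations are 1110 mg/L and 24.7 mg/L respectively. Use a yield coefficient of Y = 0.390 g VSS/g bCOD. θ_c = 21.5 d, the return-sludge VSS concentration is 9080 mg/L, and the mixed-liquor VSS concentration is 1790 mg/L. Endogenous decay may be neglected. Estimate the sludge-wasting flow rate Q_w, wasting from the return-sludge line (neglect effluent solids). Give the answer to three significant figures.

Q_w ≈ 140 m³/d

Biomass mass balance (decay neglected): V·X = Y·Q·(S₀ − S)·θ_c, so V = 0.390 × 3010 × (1110 − 24.7) × 21.5 / 1790 = 15303 m³.
θ_c = V·X/(Q_w·X_r) when wasting from the recycle, so Q_w = V·X/(θ_c·X_r) = 15303 × 1790 / (21.5 × 9080) = 140.3 m³/d.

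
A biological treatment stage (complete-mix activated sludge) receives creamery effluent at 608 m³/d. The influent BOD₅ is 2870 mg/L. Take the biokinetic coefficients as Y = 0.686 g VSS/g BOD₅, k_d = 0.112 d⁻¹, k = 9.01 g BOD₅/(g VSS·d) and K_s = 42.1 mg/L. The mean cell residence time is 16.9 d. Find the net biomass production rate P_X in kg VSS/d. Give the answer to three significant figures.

P_X ≈ 414 kg VSS/d

From the Monod/SRT balance for a CMAS, S = K_s·(1+k_d θ_c)/[θ_c·(Y k − k_d) − 1] = 42.1 × (1 + 0.112 × 16.9) / [16.9 × (0.686 × 9.01 − 0.112) − 1] = 121.8 / 101.6 = 1.199 mg/L.
Observed yield with endogenous decay: Y_obs = Y / (1 + k_d·θ_c) = 0.686 / (1 + 0.112 × 16.9) = 0.686 / 2.893 = 0.2371 g VSS/g BOD₅.
Q·(S₀ − S) = 608 × (2870 − 1.20) × 10⁻³ = 1744 kg/d removed.
Net biomass production P_X = Y_obs × Q·(S₀ − S) = 0.2371 × 1744 = 413.6 kg VSS/d.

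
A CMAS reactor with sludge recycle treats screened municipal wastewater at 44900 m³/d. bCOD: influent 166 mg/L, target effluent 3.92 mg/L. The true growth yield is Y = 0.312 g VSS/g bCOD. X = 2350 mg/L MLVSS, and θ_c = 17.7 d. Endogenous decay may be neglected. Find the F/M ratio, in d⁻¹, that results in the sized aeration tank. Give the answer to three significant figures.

F/M ≈ 0.185 d⁻¹

V·X = Y·Q·ΔS·θ_c gives V = 0.312 × 44900 × (166 − 3.92) × 17.7 / 2350 = 17102 m³.
Food-to-microorganism ratio F/M = Q S₀ / (V X) = 44900 × 166 / (17102 × 2350) = 0.1855 d⁻¹.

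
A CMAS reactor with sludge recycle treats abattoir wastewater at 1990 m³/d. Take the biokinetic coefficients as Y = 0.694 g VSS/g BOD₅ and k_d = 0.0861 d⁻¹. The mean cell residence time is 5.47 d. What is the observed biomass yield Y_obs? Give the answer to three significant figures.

Y_obs ≈ 0.472 g VSS/g BOD₅

Correct the yield for decay: Y_obs = Y/(1 + k_d θ_c) = 0.694 / (1 + 0.0861 × 5.47) = 0.694 / 1.471 = 0.4718.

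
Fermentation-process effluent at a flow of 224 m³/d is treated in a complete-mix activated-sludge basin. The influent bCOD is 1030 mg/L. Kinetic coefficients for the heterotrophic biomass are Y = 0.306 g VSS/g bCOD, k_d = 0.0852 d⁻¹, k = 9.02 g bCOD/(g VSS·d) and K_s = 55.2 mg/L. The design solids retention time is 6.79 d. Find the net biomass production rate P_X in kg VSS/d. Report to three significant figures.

From the Monod/SRT balance for a CMAS, S = K_s·(1+k_d θ_c)/[θ_c·(Y k − k_d) − 1] = 55.2 × (1 + 0.0852 × 6.79) / [6.79 × (0.306 × 9.02 − 0.0852) − 1] = 87.13 / 17.16 = 5.077 mg/L.
Y_obs = Y / (1 + k_d θ_c) = 0.306 / (1 + 0.0852 × 6.79) = 0.306 / 1.579 = 0.1939.
Mass of bCOD removed per day: Q(S₀ − S) = 224 × 1025 g/m³ = 229.6 kg/d.
So the net sludge growth is P_X = 0.1939 × 229.6 = 44.51 kg VSS/d.

P_X ≈ 44.5 kg VSS/d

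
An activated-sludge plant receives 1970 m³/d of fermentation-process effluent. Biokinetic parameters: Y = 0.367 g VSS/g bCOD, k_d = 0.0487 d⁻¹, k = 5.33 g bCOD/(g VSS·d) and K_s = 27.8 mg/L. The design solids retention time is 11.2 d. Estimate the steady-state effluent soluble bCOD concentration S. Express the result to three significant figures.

S ≈ 2.11 mg/L

Effluent substrate depends only on kinetics and SRT: S = K_s(1 + k_d θ_c) / [θ_c(Yk − k_d) − 1] = 27.8 × (1 + 0.0487 × 11.2) / [11.2 × (0.367 × 5.33 − 0.0487) − 1] = 42.96 / 20.36 = 2.110 mg/L.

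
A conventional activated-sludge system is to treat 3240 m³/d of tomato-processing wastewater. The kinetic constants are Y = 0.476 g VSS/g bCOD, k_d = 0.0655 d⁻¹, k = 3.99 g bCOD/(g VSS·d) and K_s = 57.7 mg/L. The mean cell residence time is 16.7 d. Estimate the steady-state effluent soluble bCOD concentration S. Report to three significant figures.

S ≈ 4.08 mg/L

Effluent substrate depends only on kinetics and SRT: S = K_s(1 + k_d θ_c) / [θ_c(Yk − k_d) − 1] = 57.7 × (1 + 0.0655 × 16.7) / [16.7 × (0.476 × 3.99 − 0.0655) − 1] = 120.8 / 29.62 = 4.078 mg/L.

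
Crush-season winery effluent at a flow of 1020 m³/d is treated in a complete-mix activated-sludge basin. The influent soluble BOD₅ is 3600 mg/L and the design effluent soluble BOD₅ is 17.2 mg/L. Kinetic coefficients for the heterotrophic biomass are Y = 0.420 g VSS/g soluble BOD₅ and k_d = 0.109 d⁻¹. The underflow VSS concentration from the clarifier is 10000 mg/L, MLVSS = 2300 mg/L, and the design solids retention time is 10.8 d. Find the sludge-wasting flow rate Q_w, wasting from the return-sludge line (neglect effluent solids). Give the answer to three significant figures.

Q_w ≈ 70.5 m³/d

Rearranging the biomass balance for a CMAS with decay, V = Y·Q·ΔS·θ_c / [X·(1+k_d θ_c)] = 0.420 × 1020 × (3600 − 17.2) × 10.8 / [2300 × (1 + 0.109 × 10.8)] = 1.66×10^7 / 5008 = 3310 m³.
Q_w = (V·X)/(θ_c X_r) = 3310 × 2300 / (10.8 × 10000) = 70.50 m³/d.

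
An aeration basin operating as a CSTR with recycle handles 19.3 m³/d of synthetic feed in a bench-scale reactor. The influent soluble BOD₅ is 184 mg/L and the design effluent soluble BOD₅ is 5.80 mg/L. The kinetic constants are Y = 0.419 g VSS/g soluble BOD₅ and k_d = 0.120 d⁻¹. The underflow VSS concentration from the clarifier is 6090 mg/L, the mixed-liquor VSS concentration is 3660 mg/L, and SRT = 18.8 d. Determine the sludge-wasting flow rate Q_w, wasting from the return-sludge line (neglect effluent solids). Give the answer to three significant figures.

Q_w ≈ 0.0727 m³/d

From the SRT design equation V = Y Q (S₀−S) θ_c / [X (1 + k_d θ_c)] = 0.419 × 19.3 × (184 − 5.80) × 18.8 / [3660 × (1 + 0.120 × 18.8)] = 2.71×10^4 / 11917 = 2.273 m³.
Q_w = (V·X)/(θ_c X_r) = 2.273 × 3660 / (18.8 × 6090) = 0.07267 m³/d.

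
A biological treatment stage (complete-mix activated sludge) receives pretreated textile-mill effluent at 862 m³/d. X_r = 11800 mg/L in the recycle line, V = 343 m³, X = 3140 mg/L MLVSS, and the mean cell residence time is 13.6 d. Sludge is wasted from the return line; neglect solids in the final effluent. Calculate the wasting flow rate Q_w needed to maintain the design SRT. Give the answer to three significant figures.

Q_w ≈ 6.71 m³/d

θ_c = V·X/(Q_w·X_r) when wasting from the recycle, so Q_w = V·X/(θ_c·X_r) = 343.0 × 3140 / (13.6 × 11800) = 6.711 m³/d.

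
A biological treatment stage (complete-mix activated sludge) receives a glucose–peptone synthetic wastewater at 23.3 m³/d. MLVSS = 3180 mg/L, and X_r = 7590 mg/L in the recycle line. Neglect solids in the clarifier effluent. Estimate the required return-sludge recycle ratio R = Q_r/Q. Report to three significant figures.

R ≈ 0.721

Solids balance on the clarifier gives (1+R)X = R·X_r, so R = X/(X_r − X) = 3180 / (7590 − 3180) = 0.7211.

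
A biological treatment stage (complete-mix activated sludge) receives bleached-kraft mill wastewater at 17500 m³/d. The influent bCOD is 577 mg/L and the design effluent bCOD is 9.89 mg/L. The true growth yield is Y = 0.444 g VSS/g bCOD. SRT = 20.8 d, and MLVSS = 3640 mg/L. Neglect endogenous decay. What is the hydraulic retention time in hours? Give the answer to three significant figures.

With k_d = 0 the design equation reduces to V = Y Q (S₀−S) θ_c / X = 0.444 × 17500 × (577 − 9.89) × 20.8 / 3640 = 25180 m³.
τ = V/Q = 25180/17500 = 1.439 d, or 34.53 h.

τ ≈ 34.5 h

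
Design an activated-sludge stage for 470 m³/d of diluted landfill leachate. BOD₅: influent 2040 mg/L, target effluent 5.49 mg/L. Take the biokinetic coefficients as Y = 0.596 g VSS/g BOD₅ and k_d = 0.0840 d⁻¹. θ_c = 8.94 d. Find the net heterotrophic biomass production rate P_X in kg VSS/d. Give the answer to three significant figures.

P_X ≈ 325 kg VSS/d

Correct the yield for decay: Y_obs = Y/(1 + k_d θ_c) = 0.596 / (1 + 0.0840 × 8.94) = 0.596 / 1.751 = 0.3404.
Q·(S₀ − S) = 470 × (2040 − 5.49) × 10⁻³ = 956.2 kg/d removed.
Biomass produced: P_X = Y_obs·Q·ΔS = 0.3404 × 956.2 ≈ 325.5 kg VSS/d.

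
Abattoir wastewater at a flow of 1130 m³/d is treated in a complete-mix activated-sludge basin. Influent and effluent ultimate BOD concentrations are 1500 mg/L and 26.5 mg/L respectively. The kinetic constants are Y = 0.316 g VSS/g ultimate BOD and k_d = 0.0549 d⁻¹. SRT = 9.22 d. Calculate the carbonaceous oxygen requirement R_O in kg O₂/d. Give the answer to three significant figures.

R_O ≈ 1170 kg O₂/d

The observed yield is Y_obs = Y/(1 + k_d·θ_c) = 0.316 / (1 + 0.0549 × 9.22) = 0.316 / 1.506 = 0.2098 g VSS per g ultimate BOD removed.
Mass of ultimate BOD removed per day: Q(S₀ − S) = 1130 × 1474 g/m³ = 1665 kg/d.
Net sludge production P_X = 0.2098 × 1665 = 349.3 kg VSS/d.
Carbonaceous O₂ demand = substrate oxidised − cell-mass equivalent = 1665 − 1.42 × 349.3 = 1169 kg O₂/d.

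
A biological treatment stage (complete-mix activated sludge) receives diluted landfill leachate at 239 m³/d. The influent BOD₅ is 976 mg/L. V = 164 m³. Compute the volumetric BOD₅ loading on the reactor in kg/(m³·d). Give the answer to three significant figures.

L_v ≈ 1.42 kg BOD₅/(m³·d)

Volumetric loading L_v = Q·S₀ / V = 239 × 976 g/m³ / 164.0 m³ = 1422 g/(m³·d) = 1.422 kg BOD₅/(m³·d).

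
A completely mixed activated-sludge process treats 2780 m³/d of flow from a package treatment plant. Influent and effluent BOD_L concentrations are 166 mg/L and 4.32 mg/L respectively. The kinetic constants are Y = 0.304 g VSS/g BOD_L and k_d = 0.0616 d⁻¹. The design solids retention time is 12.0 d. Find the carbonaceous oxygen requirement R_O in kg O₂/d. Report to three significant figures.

Y_obs = Y / (1 + k_d θ_c) = 0.304 / (1 + 0.0616 × 12.0) = 0.304 / 1.739 = 0.1748.
Substrate removed = Q·(S₀ − S) = 2780 m³/d × (166 − 4.32) g/m³ = 4.49×10^5 g/d = 449.5 kg/d.
Biomass synthesised: P_X = Y_obs × 449.5 = 78.56 kg VSS/d.
R_O = Q·ΔS − 1.42 P_X = 449.5 − 111.6 = 337.9 kg O₂/d.

R_O ≈ 338 kg O₂/d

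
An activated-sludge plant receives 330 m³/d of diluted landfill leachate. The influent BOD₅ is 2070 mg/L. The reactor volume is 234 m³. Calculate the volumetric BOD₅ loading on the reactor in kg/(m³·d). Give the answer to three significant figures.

Applied BOD₅ load per unit volume = Q·S₀/V = (330 × 2070/1000)/234.0 = 2.919 kg BOD₅·m⁻³·d⁻¹.

L_v ≈ 2.92 kg BOD₅/(m³·d)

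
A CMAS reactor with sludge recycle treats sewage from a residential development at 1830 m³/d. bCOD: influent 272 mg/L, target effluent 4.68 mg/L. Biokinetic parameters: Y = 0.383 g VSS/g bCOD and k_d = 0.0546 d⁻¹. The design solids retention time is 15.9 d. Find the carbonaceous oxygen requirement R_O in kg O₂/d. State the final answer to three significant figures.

Y_obs = Y / (1 + k_d θ_c) = 0.383 / (1 + 0.0546 × 15.9) = 0.383 / 1.868 = 0.2050.
Mass of bCOD removed per day: Q(S₀ − S) = 1830 × 267.3 g/m³ = 489.2 kg/d.
Biomass synthesised: P_X = Y_obs × 489.2 = 100.3 kg VSS/d.
R_O = Q·(S₀ − S) − 1.42·P_X = 489.2 − 1.42 × 100.3 = 346.8 kg O₂/d.

R_O ≈ 347 kg O₂/d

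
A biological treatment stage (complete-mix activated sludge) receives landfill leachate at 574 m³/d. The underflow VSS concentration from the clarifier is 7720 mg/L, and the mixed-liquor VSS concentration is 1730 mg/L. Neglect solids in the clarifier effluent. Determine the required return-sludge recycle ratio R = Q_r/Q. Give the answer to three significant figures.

Solids balance on the clarifier gives (1+R)X = R·X_r, so R = X/(X_r − X) = 1730 / (7720 − 1730) = 0.2888.

R ≈ 0.289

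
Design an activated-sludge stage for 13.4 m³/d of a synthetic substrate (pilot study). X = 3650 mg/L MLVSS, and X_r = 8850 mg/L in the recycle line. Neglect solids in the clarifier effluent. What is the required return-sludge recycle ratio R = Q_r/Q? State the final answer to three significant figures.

R ≈ 0.702

Solids balance on the clarifier gives (1+R)X = R·X_r, so R = X/(X_r − X) = 3650 / (8850 − 3650) = 0.7019.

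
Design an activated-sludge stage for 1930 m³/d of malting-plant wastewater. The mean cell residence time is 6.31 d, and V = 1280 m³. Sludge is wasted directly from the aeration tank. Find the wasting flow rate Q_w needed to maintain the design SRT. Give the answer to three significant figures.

Q_w ≈ 203 m³/d

With mixed-liquor wasting, θ_c = V/Q_w, so Q_w = V/θ_c = 1280/6.31 = 202.9 m³/d.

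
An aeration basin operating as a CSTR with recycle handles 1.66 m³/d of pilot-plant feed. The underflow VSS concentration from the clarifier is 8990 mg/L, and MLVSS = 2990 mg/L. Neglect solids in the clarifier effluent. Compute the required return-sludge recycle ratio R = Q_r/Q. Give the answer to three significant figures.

R ≈ 0.498

R = Q_r/Q = X/(X_r − X) = 2990 / (8990 − 2990) = 0.4983.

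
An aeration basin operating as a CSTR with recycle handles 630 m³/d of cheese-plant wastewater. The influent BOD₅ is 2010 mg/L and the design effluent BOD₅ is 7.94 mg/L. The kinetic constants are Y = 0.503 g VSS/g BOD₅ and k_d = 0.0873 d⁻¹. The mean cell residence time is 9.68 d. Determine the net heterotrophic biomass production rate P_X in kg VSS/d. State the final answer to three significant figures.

Correct the yield for decay: Y_obs = Y/(1 + k_d θ_c) = 0.503 / (1 + 0.0873 × 9.68) = 0.503 / 1.845 = 0.2726.
ΔS = 2010 − 7.94 = 2002 mg/L, so the substrate removal rate is 630 × 2002/1000 = 1261 kg BOD₅/d.
So the net sludge growth is P_X = 0.2726 × 1261 = 343.9 kg VSS/d.

P_X ≈ 344 kg VSS/d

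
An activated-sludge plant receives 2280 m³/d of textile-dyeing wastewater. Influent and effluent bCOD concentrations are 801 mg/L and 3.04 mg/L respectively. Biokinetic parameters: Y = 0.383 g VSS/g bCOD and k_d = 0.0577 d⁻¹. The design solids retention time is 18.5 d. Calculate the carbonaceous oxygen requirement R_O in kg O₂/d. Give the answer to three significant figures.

Observed yield with endogenous decay: Y_obs = Y / (1 + k_d·θ_c) = 0.383 / (1 + 0.0577 × 18.5) = 0.383 / 2.067 = 0.1853 g VSS/g bCOD.
ΔS = 801 − 3.04 = 798.0 mg/L, so the substrate removal rate is 2280 × 798.0/1000 = 1819 kg bCOD/d.
P_X = Y_obs·Q·(S₀ − S) = 0.1853 × 1819 = 337.0 kg VSS/d.
R_O = Q·ΔS − 1.42 P_X = 1819 − 478.6 = 1341 kg O₂/d.

R_O ≈ 1340 kg O₂/d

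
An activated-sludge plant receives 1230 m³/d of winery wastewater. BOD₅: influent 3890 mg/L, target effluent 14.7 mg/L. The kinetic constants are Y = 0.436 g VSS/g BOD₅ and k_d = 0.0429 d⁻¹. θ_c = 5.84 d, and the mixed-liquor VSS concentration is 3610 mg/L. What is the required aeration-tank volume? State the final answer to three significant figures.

Steady-state biomass mass balance: V·X·(1 + k_d·θ_c) = Y·Q·(S₀ − S)·θ_c, so V = 0.436 × 1230 × (3890 − 14.7) × 5.84 / [3610 × (1 + 0.0429 × 5.84)] = 1.21×10^7 / 4514 = 2688 m³.

V ≈ 2690 m³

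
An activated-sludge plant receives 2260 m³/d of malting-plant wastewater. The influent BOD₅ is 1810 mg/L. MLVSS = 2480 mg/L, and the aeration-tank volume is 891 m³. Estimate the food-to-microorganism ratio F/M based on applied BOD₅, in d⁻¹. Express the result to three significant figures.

Food-to-microorganism ratio F/M = Q S₀ / (V X) = 2260 × 1810 / (891.0 × 2480) = 1.851 d⁻¹.

F/M ≈ 1.85 d⁻¹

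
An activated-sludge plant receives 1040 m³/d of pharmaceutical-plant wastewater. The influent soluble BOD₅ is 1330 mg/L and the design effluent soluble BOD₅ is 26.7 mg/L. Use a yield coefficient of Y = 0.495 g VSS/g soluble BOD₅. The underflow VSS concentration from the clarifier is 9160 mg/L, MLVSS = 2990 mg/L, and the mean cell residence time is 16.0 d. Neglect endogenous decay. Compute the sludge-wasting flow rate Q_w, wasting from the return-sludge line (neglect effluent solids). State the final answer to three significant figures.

Q_w ≈ 73.2 m³/d

With k_d = 0 the design equation reduces to V = Y Q (S₀−S) θ_c / X = 0.495 × 1040 × (1330 − 26.7) × 16.0 / 2990 = 3590 m³.
θ_c = V·X/(Q_w·X_r) when wasting from the recycle, so Q_w = V·X/(θ_c·X_r) = 3590 × 2990 / (16.0 × 9160) = 73.25 m³/d.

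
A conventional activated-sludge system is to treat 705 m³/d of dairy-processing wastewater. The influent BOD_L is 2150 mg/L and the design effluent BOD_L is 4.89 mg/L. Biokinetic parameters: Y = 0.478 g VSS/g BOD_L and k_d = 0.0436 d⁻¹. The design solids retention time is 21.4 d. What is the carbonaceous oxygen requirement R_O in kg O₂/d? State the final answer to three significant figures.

Y_obs = Y / (1 + k_d θ_c) = 0.478 / (1 + 0.0436 × 21.4) = 0.478 / 1.933 = 0.2473.
ΔS = 2150 − 4.89 = 2145 mg/L, so the substrate removal rate is 705 × 2145/1000 = 1512 kg BOD_L/d.
P_X = Y_obs·Q·(S₀ − S) = 0.2473 × 1512 = 374.0 kg VSS/d.
Carbonaceous O₂ demand = substrate oxidised − cell-mass equivalent = 1512 − 1.42 × 374.0 = 981.3 kg O₂/d.

R_O ≈ 981 kg O₂/d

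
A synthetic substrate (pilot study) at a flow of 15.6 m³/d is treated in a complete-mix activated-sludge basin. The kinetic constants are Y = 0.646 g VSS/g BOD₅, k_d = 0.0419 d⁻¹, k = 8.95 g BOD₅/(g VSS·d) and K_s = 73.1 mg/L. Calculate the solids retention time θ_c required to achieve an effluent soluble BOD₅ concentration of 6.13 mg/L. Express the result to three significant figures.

θ_c ≈ 2.47 d

Specific growth rate at S = 6.13 mg/L: μ = YkS/(K_s+S) = 0.646·8.95·6.13/(73.1+6.13) = 0.4473 d⁻¹.
Then 1/θ_c = μ − k_d = 0.4473 − 0.0419 = 0.4054 d⁻¹, giving θ_c = 2.467 d.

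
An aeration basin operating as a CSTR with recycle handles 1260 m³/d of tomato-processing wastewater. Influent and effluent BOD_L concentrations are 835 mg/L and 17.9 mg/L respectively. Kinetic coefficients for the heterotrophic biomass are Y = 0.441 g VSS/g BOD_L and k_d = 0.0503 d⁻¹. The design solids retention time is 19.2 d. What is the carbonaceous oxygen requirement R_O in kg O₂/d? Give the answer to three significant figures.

The observed yield is Y_obs = Y/(1 + k_d·θ_c) = 0.441 / (1 + 0.0503 × 19.2) = 0.441 / 1.966 = 0.2243 g VSS per g BOD_L removed.
ΔS = 835 − 17.9 = 817.1 mg/L, so the substrate removal rate is 1260 × 817.1/1000 = 1030 kg BOD_L/d.
Net sludge production P_X = 0.2243 × 1030 = 231.0 kg VSS/d.
Carbonaceous O₂ demand = substrate oxidised − cell-mass equivalent = 1030 − 1.42 × 231.0 = 701.6 kg O₂/d.

R_O ≈ 702 kg O₂/d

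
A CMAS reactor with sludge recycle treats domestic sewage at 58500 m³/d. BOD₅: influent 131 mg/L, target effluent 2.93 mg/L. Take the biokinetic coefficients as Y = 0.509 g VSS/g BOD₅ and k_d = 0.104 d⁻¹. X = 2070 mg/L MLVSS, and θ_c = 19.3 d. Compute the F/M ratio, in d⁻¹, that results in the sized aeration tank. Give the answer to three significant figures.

Rearranging the biomass balance for a CMAS with decay, V = Y·Q·ΔS·θ_c / [X·(1+k_d θ_c)] = 0.509 × 58500 × (131 − 2.93) × 19.3 / [2070 × (1 + 0.104 × 19.3)] = 7.36×10^7 / 6225 = 11823 m³.
Food-to-microorganism ratio F/M = Q S₀ / (V X) = 58500 × 131 / (11823 × 2070) = 0.3131 d⁻¹.

F/M ≈ 0.313 d⁻¹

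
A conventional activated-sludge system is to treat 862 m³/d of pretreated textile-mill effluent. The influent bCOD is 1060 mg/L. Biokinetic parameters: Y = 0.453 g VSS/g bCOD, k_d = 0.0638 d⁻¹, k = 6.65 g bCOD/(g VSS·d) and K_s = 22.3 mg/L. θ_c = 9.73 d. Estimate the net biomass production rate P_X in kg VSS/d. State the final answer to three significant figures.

For a completely mixed reactor with recycle the Lawrence–McCarty relation gives S = K_s·(1 + k_d·θ_c) / [θ_c·(Y·k − k_d) − 1] = 22.3 × (1 + 0.0638 × 9.73) / [9.73 × (0.453 × 6.65 − 0.0638) − 1] = 36.14 / 27.69 = 1.305 mg/L.
Correct the yield for decay: Y_obs = Y/(1 + k_d θ_c) = 0.453 / (1 + 0.0638 × 9.73) = 0.453 / 1.621 = 0.2795.
Mass of bCOD removed per day: Q(S₀ − S) = 862 × 1059 g/m³ = 912.6 kg/d.
So the net sludge growth is P_X = 0.2795 × 912.6 = 255.1 kg VSS/d.

P_X ≈ 255 kg VSS/d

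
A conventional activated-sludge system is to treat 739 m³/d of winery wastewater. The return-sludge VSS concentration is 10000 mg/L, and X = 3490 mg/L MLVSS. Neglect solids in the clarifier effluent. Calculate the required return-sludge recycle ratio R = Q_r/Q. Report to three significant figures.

R ≈ 0.536

Mass balance around the secondary clarifier (neglecting effluent solids): R = X / (X_r − X) = 3490 / (10000 − 3490) = 0.5361.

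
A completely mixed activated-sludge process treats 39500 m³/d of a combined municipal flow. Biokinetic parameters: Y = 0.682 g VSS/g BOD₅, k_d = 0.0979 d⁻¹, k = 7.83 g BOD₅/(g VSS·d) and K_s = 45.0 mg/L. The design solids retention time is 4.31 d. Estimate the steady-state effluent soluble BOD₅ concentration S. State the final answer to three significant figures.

Effluent substrate depends only on kinetics and SRT: S = K_s(1 + k_d θ_c) / [θ_c(Yk − k_d) − 1] = 45.0 × (1 + 0.0979 × 4.31) / [4.31 × (0.682 × 7.83 − 0.0979) − 1] = 63.99 / 21.59 = 2.963 mg/L.

S ≈ 2.96 mg/L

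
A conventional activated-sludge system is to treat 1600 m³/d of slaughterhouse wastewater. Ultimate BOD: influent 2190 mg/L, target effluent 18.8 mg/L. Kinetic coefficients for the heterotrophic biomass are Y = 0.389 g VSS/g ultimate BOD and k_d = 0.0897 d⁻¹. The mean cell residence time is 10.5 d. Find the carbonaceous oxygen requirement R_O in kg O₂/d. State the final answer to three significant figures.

R_O ≈ 2490 kg O₂/d

Correct the yield for decay: Y_obs = Y/(1 + k_d θ_c) = 0.389 / (1 + 0.0897 × 10.5) = 0.389 / 1.942 = 0.2003.
Q·(S₀ − S) = 1600 × (2190 − 18.8) × 10⁻³ = 3474 kg/d removed.
Net sludge production P_X = 0.2003 × 3474 = 695.9 kg VSS/d.
Carbonaceous O₂ demand = substrate oxidised − cell-mass equivalent = 3474 − 1.42 × 695.9 = 2486 kg O₂/d.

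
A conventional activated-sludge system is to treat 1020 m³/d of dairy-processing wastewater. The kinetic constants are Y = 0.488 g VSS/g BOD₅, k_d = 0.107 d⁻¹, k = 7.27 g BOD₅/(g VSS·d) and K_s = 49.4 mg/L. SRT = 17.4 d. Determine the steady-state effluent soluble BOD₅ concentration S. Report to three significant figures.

S ≈ 2.40 mg/L

For a completely mixed reactor with recycle the Lawrence–McCarty relation gives S = K_s·(1 + k_d·θ_c) / [θ_c·(Y·k − k_d) − 1] = 49.4 × (1 + 0.107 × 17.4) / [17.4 × (0.488 × 7.27 − 0.107) − 1] = 141.4 / 58.87 = 2.401 mg/L.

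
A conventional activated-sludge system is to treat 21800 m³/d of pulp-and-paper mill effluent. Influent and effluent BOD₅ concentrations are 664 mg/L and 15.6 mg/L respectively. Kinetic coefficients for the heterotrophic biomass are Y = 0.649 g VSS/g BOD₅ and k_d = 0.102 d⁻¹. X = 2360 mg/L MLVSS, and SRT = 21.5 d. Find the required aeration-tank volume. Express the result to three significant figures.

From the SRT design equation V = Y Q (S₀−S) θ_c / [X (1 + k_d θ_c)] = 0.649 × 21800 × (664 − 15.6) × 21.5 / [2360 × (1 + 0.102 × 21.5)] = 1.97×10^8 / 7535 = 26174 m³.

V ≈ 26200 m³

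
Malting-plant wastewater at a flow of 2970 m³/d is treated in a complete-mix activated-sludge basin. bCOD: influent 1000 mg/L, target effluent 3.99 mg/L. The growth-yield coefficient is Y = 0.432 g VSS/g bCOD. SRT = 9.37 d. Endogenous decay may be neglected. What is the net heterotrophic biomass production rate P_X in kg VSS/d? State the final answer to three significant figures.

P_X ≈ 1280 kg VSS/d

Since k_d ≈ 0, Y_obs = Y = 0.432 g VSS/g bCOD.
Substrate removed = Q·(S₀ − S) = 2970 m³/d × (1000 − 3.99) g/m³ = 2.96×10^6 g/d = 2958 kg/d.
So the net sludge growth is P_X = 0.4320 × 2958 = 1278 kg VSS/d.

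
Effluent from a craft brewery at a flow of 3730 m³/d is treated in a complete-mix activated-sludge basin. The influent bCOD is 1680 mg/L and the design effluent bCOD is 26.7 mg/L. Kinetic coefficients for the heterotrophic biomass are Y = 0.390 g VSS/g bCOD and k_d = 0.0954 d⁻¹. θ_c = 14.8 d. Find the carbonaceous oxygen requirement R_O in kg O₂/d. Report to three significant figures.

R_O ≈ 4750 kg O₂/d

Observed yield with endogenous decay: Y_obs = Y / (1 + k_d·θ_c) = 0.390 / (1 + 0.0954 × 14.8) = 0.390 / 2.412 = 0.1617 g VSS/g bCOD.
Mass of bCOD removed per day: Q(S₀ − S) = 3730 × 1653 g/m³ = 6167 kg/d.
Biomass synthesised: P_X = Y_obs × 6167 = 997.2 kg VSS/d.
Carbonaceous O₂ demand = substrate oxidised − cell-mass equivalent = 6167 − 1.42 × 997.2 = 4751 kg O₂/d.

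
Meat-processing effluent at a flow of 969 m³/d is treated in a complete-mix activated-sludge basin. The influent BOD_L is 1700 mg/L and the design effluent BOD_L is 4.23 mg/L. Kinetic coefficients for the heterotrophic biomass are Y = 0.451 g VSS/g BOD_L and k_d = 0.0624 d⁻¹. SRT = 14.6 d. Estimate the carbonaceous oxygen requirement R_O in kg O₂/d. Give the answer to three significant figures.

Y_obs = Y / (1 + k_d θ_c) = 0.451 / (1 + 0.0624 × 14.6) = 0.451 / 1.911 = 0.2360.
ΔS = 1700 − 4.23 = 1696 mg/L, so the substrate removal rate is 969 × 1696/1000 = 1643 kg BOD_L/d.
P_X = Y_obs·Q·(S₀ − S) = 0.2360 × 1643 = 387.8 kg VSS/d.
R_O = Q·(S₀ − S) − 1.42·P_X = 1643 − 1.42 × 387.8 = 1093 kg O₂/d.

R_O ≈ 1090 kg O₂/d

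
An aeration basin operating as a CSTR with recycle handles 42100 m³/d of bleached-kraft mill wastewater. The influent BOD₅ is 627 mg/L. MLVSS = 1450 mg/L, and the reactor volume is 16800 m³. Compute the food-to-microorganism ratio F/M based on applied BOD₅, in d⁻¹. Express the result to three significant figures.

F/M = applied load / biomass = Q·S₀/(V·X) = 42100 × 627 / (16800 × 1450) = 1.084 d⁻¹.

F/M ≈ 1.08 d⁻¹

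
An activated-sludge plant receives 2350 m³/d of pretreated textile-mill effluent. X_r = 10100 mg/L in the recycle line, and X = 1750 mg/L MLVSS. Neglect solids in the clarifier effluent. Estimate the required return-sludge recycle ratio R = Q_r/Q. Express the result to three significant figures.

Solids balance on the clarifier gives (1+R)X = R·X_r, so R = X/(X_r − X) = 1750 / (10100 − 1750) = 0.2096.

R ≈ 0.210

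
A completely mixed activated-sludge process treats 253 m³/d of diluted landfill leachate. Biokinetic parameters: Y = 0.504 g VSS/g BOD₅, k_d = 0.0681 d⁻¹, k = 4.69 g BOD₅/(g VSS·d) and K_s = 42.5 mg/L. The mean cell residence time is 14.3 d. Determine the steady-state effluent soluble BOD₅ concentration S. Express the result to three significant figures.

S ≈ 2.64 mg/L

Effluent substrate depends only on kinetics and SRT: S = K_s(1 + k_d θ_c) / [θ_c(Yk − k_d) − 1] = 42.5 × (1 + 0.0681 × 14.3) / [14.3 × (0.504 × 4.69 − 0.0681) − 1] = 83.89 / 31.83 = 2.636 mg/L.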